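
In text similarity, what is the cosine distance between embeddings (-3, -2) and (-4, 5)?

With u = (-3, -2), v = (-4, 5):
u·v = (-3)·(-4) + (-2)·5 = 12 + (-10) = 2.
|u| = √((-3)² + (-2)²) = √13, |v| = √((-4)² + 5²) = √41, so |u||v| = √(13·41) = √533.
cos θ = (u·v)/(|u||v|) = 2/√533 ≈ 0.0866
Cosine distance = 1 - cos θ ≈ 1 - 0.0866 = 0.9134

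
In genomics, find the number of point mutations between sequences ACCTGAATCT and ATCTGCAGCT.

Differing positions: 2, 6, 8. Hamming distance = 3.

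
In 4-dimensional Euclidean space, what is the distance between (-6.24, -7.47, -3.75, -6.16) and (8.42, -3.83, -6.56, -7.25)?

√(Σ(x_i - y_i)²) = √((-6.24 - 8.42)² + (-7.47 - (-3.83))² + (-3.75 - (-6.56))² + (-6.16 - (-7.25))²)
= √((-14.66)² + (-3.64)² + 2.81² + 1.09²) = √(214.9156 + 13.2496 + 7.8961 + 1.1881) = √237.2494 ≈ 15.4029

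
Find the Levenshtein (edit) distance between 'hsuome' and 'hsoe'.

Let D[i][j] be the edit distance between the first i characters of 'hsuome' and the first j characters of 'hsoe', with D[i][0] = i, D[0][j] = j, and D[i][j] = D[i-1][j-1] if the characters match, else 1 + min(D[i-1][j], D[i][j-1], D[i-1][j-1]). Filling the table (rows: prefixes of 'hsuome', columns: prefixes of 'hsoe'):
     ε  h  s  o  e
  ε  0  1  2  3  4
  h  1  0  1  2  3
  s  2  1  0  1  2
  u  3  2  1  1  2
  o  4  3  2  1  2
  m  5  4  3  2  2
  e  6  5  4  3  2
The bottom-right entry gives D[6][4] = 2, so no sequence of fewer than 2 edits works. Backtracking through the table gives one optimal edit sequence (2 edits):
  hsuome → hsome (del u @3)
  hsome → hsoe (del m @4)
Edit distance = 2.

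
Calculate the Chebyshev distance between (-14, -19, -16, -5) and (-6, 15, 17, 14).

max(|x_i - y_i|) = max(|-14 - (-6)|, |-19 - 15|, |-16 - 17|, |-5 - 14|) = max(8, 34, 33, 19) = 34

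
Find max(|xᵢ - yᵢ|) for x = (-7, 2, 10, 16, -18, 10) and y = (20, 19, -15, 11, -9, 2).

max(|x_i - y_i|) = max(|-7 - 20|, |2 - 19|, |10 - (-15)|, |16 - 11|, |-18 - (-9)|, |10 - 2|) = max(27, 17, 25, 5, 9, 8) = 27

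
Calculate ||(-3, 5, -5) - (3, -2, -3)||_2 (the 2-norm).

(Σ|x_i - y_i|^2)^(1/2) = (|-3 - 3|^2 + |5 - (-2)|^2 + |-5 - (-3)|^2)^(1/2)
= (6^2 + 7^2 + 2^2)^(1/2) = (36 + 49 + 4)^(1/2) = (89)^(1/2) ≈ 9.434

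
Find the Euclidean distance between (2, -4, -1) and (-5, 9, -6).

√(Σ(x_i - y_i)²) = √((2 - (-5))² + (-4 - 9)² + (-1 - (-6))²)
= √(7² + (-13)² + 5²) = √(49 + 169 + 25) = √243 ≈ 15.5885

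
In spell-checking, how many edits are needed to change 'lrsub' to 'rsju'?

Let D[i][j] be the edit distance between the first i characters of 'lrsub' and the first j characters of 'rsju', with D[i][0] = i, D[0][j] = j, and D[i][j] = D[i-1][j-1] if the characters match, else 1 + min(D[i-1][j], D[i][j-1], D[i-1][j-1]). Filling the table (rows: prefixes of 'lrsub', columns: prefixes of 'rsju'):
     ε  r  s  j  u
  ε  0  1  2  3  4
  l  1  1  2  3  4
  r  2  1  2  3  4
  s  3  2  1  2  3
  u  4  3  2  2  2
  b  5  4  3  3  3
The bottom-right entry gives D[5][4] = 3, so no sequence of fewer than 3 edits works. Backtracking through the table gives one optimal edit sequence (3 edits):
  lrsub → rsub (del l @1)
  rsub → rsjb (sub u→j @3)
  rsjb → rsju (sub b→u @4)
Edit distance = 3.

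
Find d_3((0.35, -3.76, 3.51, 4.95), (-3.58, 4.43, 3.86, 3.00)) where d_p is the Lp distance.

(Σ|x_i - y_i|^3)^(1/3) = (|0.35 - (-3.58)|^3 + |-3.76 - 4.43|^3 + |3.51 - 3.86|^3 + |4.95 - 3|^3)^(1/3)
= (3.93^3 + 8.19^3 + 0.35^3 + 1.95^3)^(1/3) ≈ (60.6985 + 549.3533 + 0.0429 + 7.4149)^(1/3) = (617.5096)^(1/3) ≈ 8.5156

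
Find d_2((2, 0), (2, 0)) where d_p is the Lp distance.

(Σ|x_i - y_i|^2)^(1/2) = (|2 - 2|^2 + |0 - 0|^2)^(1/2)
= (0^2 + 0^2)^(1/2) = (0 + 0)^(1/2) = (0)^(1/2) = 0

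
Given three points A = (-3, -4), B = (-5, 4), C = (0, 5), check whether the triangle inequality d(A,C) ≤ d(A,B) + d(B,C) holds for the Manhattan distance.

d(A,B) = 2 + 8 = 10, d(B,C) = 5 + 1 = 6, d(A,C) = 3 + 9 = 12.
d(A,C) = 12 ≤ 10 + 6 = 16. Triangle inequality is satisfied.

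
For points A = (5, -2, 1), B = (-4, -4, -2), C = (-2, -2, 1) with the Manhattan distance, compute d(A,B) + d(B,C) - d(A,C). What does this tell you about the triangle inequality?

d(A,B) = 9 + 2 + 3 = 14, d(B,C) = 2 + 2 + 3 = 7, d(A,C) = 7 + 0 + 0 = 7.
d(A,B) + d(B,C) - d(A,C) = 14 + 7 - 7 = 21 - 7 = 14. This is ≥ 0, so the triangle inequality holds for these points.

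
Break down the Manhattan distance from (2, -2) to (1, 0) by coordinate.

Σ|x_i - y_i| = |2 - 1| + |-2 - 0| = 1 + 2 = 3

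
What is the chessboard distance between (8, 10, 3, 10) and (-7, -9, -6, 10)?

max(|x_i - y_i|) = max(|8 - (-7)|, |10 - (-9)|, |3 - (-6)|, |10 - 10|) = max(15, 19, 9, 0) = 19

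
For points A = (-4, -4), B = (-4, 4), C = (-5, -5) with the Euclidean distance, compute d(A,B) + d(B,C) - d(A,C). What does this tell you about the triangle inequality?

d(A,B) = √(0² + 8²) = √64 = 8, d(B,C) = √(1² + 9²) = √82 ≈ 9.0554, d(A,C) = √(1² + 1²) = √2 ≈ 1.4142.
d(A,B) + d(B,C) - d(A,C) = 8 + 9.0554 - 1.4142 = 17.0554 - 1.4142 = 15.6412 (to 4 decimal places). This is ≥ 0, so the triangle inequality holds for these points.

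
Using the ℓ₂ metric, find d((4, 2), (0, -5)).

√(Σ(x_i - y_i)²) = √((4 - 0)² + (2 - (-5))²)
= √(4² + 7²) = √(16 + 49) = √65 ≈ 8.0623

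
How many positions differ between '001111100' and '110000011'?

Differing positions: 1, 2, 3, 4, 5, 6, 7, 8, 9. Hamming distance = 9.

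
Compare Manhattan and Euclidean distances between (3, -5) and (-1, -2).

L1 = |3 - (-1)| + |-5 - (-2)| = 4 + 3 = 7
L2 = √(4² + 3²) = √25 = 5
L1 ≥ L2 always (equality iff movement is along one axis); L1 > L2 here.
Ratio L1/L2 = 7/5 = 1.4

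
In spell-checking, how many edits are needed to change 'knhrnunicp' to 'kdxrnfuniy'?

Let D[i][j] be the edit distance between the first i characters of 'knhrnunicp' and the first j characters of 'kdxrnfuniy', with D[i][0] = i, D[0][j] = j, and D[i][j] = D[i-1][j-1] if the characters match, else 1 + min(D[i-1][j], D[i][j-1], D[i-1][j-1]). Filling the table (rows: prefixes of 'knhrnunicp', columns: prefixes of 'kdxrnfuniy'):
     ε  k  d  x  r  n  f  u  n  i  y
  ε  0  1  2  3  4  5  6  7  8  9 10
  k  1  0  1  2  3  4  5  6  7  8  9
  n  2  1  1  2  3  3  4  5  6  7  8
  h  3  2  2  2  3  4  4  5  6  7  8
  r  4  3  3  3  2  3  4  5  6  7  8
  n  5  4  4  4  3  2  3  4  5  6  7
  u  6  5  5  5  4  3  3  3  4  5  6
  n  7  6  6  6  5  4  4  4  3  4  5
  i  8  7  7  7  6  5  5  5  4  3  4
  c  9  8  8  8  7  6  6  6  5  4  4
  p 10  9  9  9  8  7  7  7  6  5  5
The bottom-right entry gives D[10][10] = 5, so no sequence of fewer than 5 edits works. Backtracking through the table gives one optimal edit sequence (5 edits):
  knhrnunicp → kdhrnunicp (sub n→d @2)
  kdhrnunicp → kdxrnunicp (sub h→x @3)
  kdxrnunicp → kdxrnfunicp (ins f @6)
  kdxrnfunicp → kdxrnfunip (del c @10)
  kdxrnfunip → kdxrnfuniy (sub p→y @10)
Edit distance = 5.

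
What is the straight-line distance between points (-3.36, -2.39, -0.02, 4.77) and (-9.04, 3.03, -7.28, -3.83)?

√(Σ(x_i - y_i)²) = √((-3.36 - (-9.04))² + (-2.39 - 3.03)² + (-0.02 - (-7.28))² + (4.77 - (-3.83))²)
= √(5.68² + (-5.42)² + 7.26² + 8.6²) = √(32.2624 + 29.3764 + 52.7076 + 73.96) = √188.3064 ≈ 13.7225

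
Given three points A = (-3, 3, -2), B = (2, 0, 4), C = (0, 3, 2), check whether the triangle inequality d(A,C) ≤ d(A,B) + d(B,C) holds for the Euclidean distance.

d(A,B) = √(5² + 3² + 6²) = √70 ≈ 8.3666, d(B,C) = √(2² + 3² + 2²) = √17 ≈ 4.1231, d(A,C) = √(3² + 0² + 4²) = √25 = 5.
d(A,C) = 5 ≤ 8.3666 + 4.1231 = 12.4897. Triangle inequality is satisfied.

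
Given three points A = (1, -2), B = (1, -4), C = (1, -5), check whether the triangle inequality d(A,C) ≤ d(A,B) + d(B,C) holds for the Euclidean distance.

d(A,B) = √(0² + 2²) = √4 = 2, d(B,C) = √(0² + 1²) = √1 = 1, d(A,C) = √(0² + 3²) = √9 = 3.
d(A,C) = 3 ≤ 2 + 1 = 3. Triangle inequality is satisfied.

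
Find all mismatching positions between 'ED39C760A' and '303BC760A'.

Differing positions: 1, 2, 4. Hamming distance = 3.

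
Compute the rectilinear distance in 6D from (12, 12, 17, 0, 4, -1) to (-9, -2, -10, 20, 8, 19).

Σ|x_i - y_i| = |12 - (-9)| + |12 - (-2)| + |17 - (-10)| + |0 - 20| + |4 - 8| + |-1 - 19| = 21 + 14 + 27 + 20 + 4 + 20 = 106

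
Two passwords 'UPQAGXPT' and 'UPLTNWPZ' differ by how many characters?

Differing positions: 3, 4, 5, 6, 8. Hamming distance = 5.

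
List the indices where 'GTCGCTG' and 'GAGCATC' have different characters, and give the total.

Differing positions: 2, 3, 4, 5, 7. Hamming distance = 5.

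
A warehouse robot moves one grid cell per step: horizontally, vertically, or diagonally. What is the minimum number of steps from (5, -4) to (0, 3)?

max(|x_i - y_i|) = max(|5 - 0|, |-4 - 3|) = max(5, 7) = 7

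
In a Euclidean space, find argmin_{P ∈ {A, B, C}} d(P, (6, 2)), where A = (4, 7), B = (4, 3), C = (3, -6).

Distances: d(A) ≈ 5.3852, d(B) ≈ 2.2361, d(C) ≈ 8.544. Nearest: B = (4, 3) with distance 2.2361.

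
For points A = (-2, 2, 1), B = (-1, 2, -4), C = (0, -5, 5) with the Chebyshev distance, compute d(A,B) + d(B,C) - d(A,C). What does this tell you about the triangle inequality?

d(A,B) = max(1, 0, 5) = 5, d(B,C) = max(1, 7, 9) = 9, d(A,C) = max(2, 7, 4) = 7.
d(A,B) + d(B,C) - d(A,C) = 5 + 9 - 7 = 14 - 7 = 7. This is ≥ 0, so the triangle inequality holds for these points.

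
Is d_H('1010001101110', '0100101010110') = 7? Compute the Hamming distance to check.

Differing positions: 1, 2, 3, 5, 8, 9, 10. Hamming distance = 7, so the claim is true.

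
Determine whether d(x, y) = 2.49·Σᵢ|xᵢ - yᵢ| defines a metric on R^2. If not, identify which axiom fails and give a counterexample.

Yes. The L1 (Manhattan) norm induces a metric on R^2, and multiplying a metric by a positive constant 2.49 > 0 preserves all four axioms: non-negativity (2.49·||x-y|| ≥ 0), identity (2.49·||x-y|| = 0 ⟺ ||x-y|| = 0 ⟺ x = y), symmetry (||x-y|| = ||y-x||), and the triangle inequality (2.49·||x-z|| ≤ 2.49·||x-y|| + 2.49·||y-z||). So d is a metric.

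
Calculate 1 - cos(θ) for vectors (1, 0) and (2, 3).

With u = (1, 0), v = (2, 3):
u·v = 1·2 + 0·3 = 2 + 0 = 2.
|u| = √(1² + 0²) = √1, |v| = √(2² + 3²) = √13, so |u||v| = √(1·13) = √13.
cos θ = (u·v)/(|u||v|) = 2/√13 ≈ 0.5547
Cosine distance = 1 - cos θ ≈ 1 - 0.5547 = 0.4453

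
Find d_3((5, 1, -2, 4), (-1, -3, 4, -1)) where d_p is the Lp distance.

(Σ|x_i - y_i|^3)^(1/3) = (|5 - (-1)|^3 + |1 - (-3)|^3 + |-2 - 4|^3 + |4 - (-1)|^3)^(1/3)
= (6^3 + 4^3 + 6^3 + 5^3)^(1/3) = (216 + 64 + 216 + 125)^(1/3) = (621)^(1/3) ≈ 8.5316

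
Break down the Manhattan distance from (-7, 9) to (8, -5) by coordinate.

Σ|x_i - y_i| = |-7 - 8| + |9 - (-5)| = 15 + 14 = 29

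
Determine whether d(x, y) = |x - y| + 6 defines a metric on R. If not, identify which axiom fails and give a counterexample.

No. d fails identity of indiscernibles (specifically d(x,x) = 0): d(2, 2) = |2 - 2| + 6 = 0 + 6 = 6 ≠ 0.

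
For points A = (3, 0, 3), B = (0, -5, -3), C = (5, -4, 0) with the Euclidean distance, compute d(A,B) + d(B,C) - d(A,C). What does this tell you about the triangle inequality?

d(A,B) = √(3² + 5² + 6²) = √70 ≈ 8.3666, d(B,C) = √(5² + 1² + 3²) = √35 ≈ 5.9161, d(A,C) = √(2² + 4² + 3²) = √29 ≈ 5.3852.
d(A,B) + d(B,C) - d(A,C) = 8.3666 + 5.9161 - 5.3852 = 14.2827 - 5.3852 = 8.8975 (to 4 decimal places). This is ≥ 0, so the triangle inequality holds for these points.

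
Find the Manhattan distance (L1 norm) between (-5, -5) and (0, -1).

Σ|x_i - y_i| = |-5 - 0| + |-5 - (-1)| = 5 + 4 = 9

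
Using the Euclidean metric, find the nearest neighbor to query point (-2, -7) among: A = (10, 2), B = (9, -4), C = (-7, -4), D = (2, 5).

Distances: d(A) = 15, d(B) ≈ 11.4018, d(C) ≈ 5.831, d(D) ≈ 12.6491. Nearest: C = (-7, -4) with distance 5.831.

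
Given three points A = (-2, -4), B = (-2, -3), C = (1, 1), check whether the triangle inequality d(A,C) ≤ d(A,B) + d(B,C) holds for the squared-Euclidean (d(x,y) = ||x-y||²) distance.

d(A,B) = 0² + 1² = 1, d(B,C) = 3² + 4² = 25, d(A,C) = 3² + 5² = 34.
d(A,C) = 34 > 1 + 25 = 26. Triangle inequality is VIOLATED. (Squared-Euclidean is not a metric — this is a counterexample.)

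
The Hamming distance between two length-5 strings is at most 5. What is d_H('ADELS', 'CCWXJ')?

Differing positions: 1, 2, 3, 4, 5. Hamming distance = 5. The maximum possible Hamming distance for length-5 strings is 5, so d_H/5 = 5/5 = 1.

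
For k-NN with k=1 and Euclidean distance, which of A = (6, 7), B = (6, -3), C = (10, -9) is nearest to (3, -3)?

Distances: d(A) ≈ 10.4403, d(B) = 3, d(C) ≈ 9.2195. Nearest: B = (6, -3) with distance 3.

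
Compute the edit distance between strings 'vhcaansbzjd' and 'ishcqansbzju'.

Let D[i][j] be the edit distance between the first i characters of 'vhcaansbzjd' and the first j characters of 'ishcqansbzju', with D[i][0] = i, D[0][j] = j, and D[i][j] = D[i-1][j-1] if the characters match, else 1 + min(D[i-1][j], D[i][j-1], D[i-1][j-1]). Filling the table (rows: prefixes of 'vhcaansbzjd', columns: prefixes of 'ishcqansbzju'):
     ε  i  s  h  c  q  a  n  s  b  z  j  u
  ε  0  1  2  3  4  5  6  7  8  9 10 11 12
  v  1  1  2  3  4  5  6  7  8  9 10 11 12
  h  2  2  2  2  3  4  5  6  7  8  9 10 11
  c  3  3  3  3  2  3  4  5  6  7  8  9 10
  a  4  4  4  4  3  3  3  4  5  6  7  8  9
  a  5  5  5  5  4  4  3  4  5  6  7  8  9
  n  6  6  6  6  5  5  4  3  4  5  6  7  8
  s  7  7  6  7  6  6  5  4  3  4  5  6  7
  b  8  8  7  7  7  7  6  5  4  3  4  5  6
  z  9  9  8  8  8  8  7  6  5  4  3  4  5
  j 10 10  9  9  9  9  8  7  6  5  4  3  4
  d 11 11 10 10 10 10  9  8  7  6  5  4  4
The bottom-right entry gives D[11][12] = 4, so no sequence of fewer than 4 edits works. Backtracking through the table gives one optimal edit sequence (4 edits):
  vhcaansbzjd → ivhcaansbzjd (ins i @1)
  ivhcaansbzjd → ishcaansbzjd (sub v→s @2)
  ishcaansbzjd → ishcqansbzjd (sub a→q @5)
  ishcqansbzjd → ishcqansbzju (sub d→u @12)
Edit distance = 4.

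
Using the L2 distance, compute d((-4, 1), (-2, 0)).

(Σ|x_i - y_i|^2)^(1/2) = (|-4 - (-2)|^2 + |1 - 0|^2)^(1/2)
= (2^2 + 1^2)^(1/2) = (4 + 1)^(1/2) = (5)^(1/2) ≈ 2.2361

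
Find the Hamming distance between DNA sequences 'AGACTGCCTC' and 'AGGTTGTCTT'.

Differing positions: 3, 4, 7, 10. Hamming distance = 4.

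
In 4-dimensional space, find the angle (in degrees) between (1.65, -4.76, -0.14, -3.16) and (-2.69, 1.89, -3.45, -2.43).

With u = (1.65, -4.76, -0.14, -3.16), v = (-2.69, 1.89, -3.45, -2.43):
u·v = 1.65·(-2.69) + (-4.76)·1.89 + (-0.14)·(-3.45) + (-3.16)·(-2.43) = (-4.4385) + (-8.9964) + 0.483 + 7.6788 = -5.2731.
|u| = √(1.65² + (-4.76)² + (-0.14)² + (-3.16)²) = √(2.7225 + 22.6576 + 0.0196 + 9.9856) = √35.3853, |v| = √((-2.69)² + 1.89² + (-3.45)² + (-2.43)²) = √(7.2361 + 3.5721 + 11.9025 + 5.9049) = √28.6156.
cos θ = (u·v)/(|u||v|) = -5.2731/(√35.3853·√28.6156) ≈ -0.165712
θ = arccos(-0.165712) ≈ 99.54°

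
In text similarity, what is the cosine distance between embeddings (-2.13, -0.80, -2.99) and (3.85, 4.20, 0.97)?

With u = (-2.13, -0.80, -2.99), v = (3.85, 4.20, 0.97):
u·v = (-2.13)·3.85 + (-0.8)·4.2 + (-2.99)·0.97 = (-8.2005) + (-3.36) + (-2.9003) = -14.4608.
|u| = √((-2.13)² + (-0.8)² + (-2.99)²) = √(4.5369 + 0.64 + 8.9401) = √14.117, |v| = √(3.85² + 4.2² + 0.97²) = √(14.8225 + 17.64 + 0.9409) = √33.4034.
cos θ = (u·v)/(|u||v|) = -14.4608/(√14.117·√33.4034) ≈ -0.6659
Cosine distance = 1 - cos θ ≈ 1 - (-0.6659) = 1.6659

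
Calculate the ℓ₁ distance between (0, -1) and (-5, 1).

Σ|x_i - y_i| = |0 - (-5)| + |-1 - 1| = 5 + 2 = 7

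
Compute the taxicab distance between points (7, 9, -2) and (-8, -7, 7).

Σ|x_i - y_i| = |7 - (-8)| + |9 - (-7)| + |-2 - 7| = 15 + 16 + 9 = 40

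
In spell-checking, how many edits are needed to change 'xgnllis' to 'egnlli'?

Let D[i][j] be the edit distance between the first i characters of 'xgnllis' and the first j characters of 'egnlli', with D[i][0] = i, D[0][j] = j, and D[i][j] = D[i-1][j-1] if the characters match, else 1 + min(D[i-1][j], D[i][j-1], D[i-1][j-1]). Filling the table (rows: prefixes of 'xgnllis', columns: prefixes of 'egnlli'):
     ε  e  g  n  l  l  i
  ε  0  1  2  3  4  5  6
  x  1  1  2  3  4  5  6
  g  2  2  1  2  3  4  5
  n  3  3  2  1  2  3  4
  l  4  4  3  2  1  2  3
  l  5  5  4  3  2  1  2
  i  6  6  5  4  3  2  1
  s  7  7  6  5  4  3  2
The bottom-right entry gives D[7][6] = 2, so no sequence of fewer than 2 edits works. Backtracking through the table gives one optimal edit sequence (2 edits):
  xgnllis → egnllis (sub x→e @1)
  egnllis → egnlli (del s @7)
Edit distance = 2.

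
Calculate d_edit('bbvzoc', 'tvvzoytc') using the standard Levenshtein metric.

Let D[i][j] be the edit distance between the first i characters of 'bbvzoc' and the first j characters of 'tvvzoytc', with D[i][0] = i, D[0][j] = j, and D[i][j] = D[i-1][j-1] if the characters match, else 1 + min(D[i-1][j], D[i][j-1], D[i-1][j-1]). Filling the table (rows: prefixes of 'bbvzoc', columns: prefixes of 'tvvzoytc'):
     ε  t  v  v  z  o  y  t  c
  ε  0  1  2  3  4  5  6  7  8
  b  1  1  2  3  4  5  6  7  8
  b  2  2  2  3  4  5  6  7  8
  v  3  3  2  2  3  4  5  6  7
  z  4  4  3  3  2  3  4  5  6
  o  5  5  4  4  3  2  3  4  5
  c  6  6  5  5  4  3  3  4  4
The bottom-right entry gives D[6][8] = 4, so no sequence of fewer than 4 edits works. Backtracking through the table gives one optimal edit sequence (4 edits):
  bbvzoc → tbvzoc (sub b→t @1)
  tbvzoc → tvvzoc (sub b→v @2)
  tvvzoc → tvvzoyc (ins y @6)
  tvvzoyc → tvvzoytc (ins t @7)
Edit distance = 4.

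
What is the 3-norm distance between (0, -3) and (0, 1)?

(Σ|x_i - y_i|^3)^(1/3) = (|0 - 0|^3 + |-3 - 1|^3)^(1/3)
= (0^3 + 4^3)^(1/3) = (0 + 64)^(1/3) = (64)^(1/3) = 4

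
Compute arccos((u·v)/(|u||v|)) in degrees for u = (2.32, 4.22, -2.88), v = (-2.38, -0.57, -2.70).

With u = (2.32, 4.22, -2.88), v = (-2.38, -0.57, -2.70):
u·v = 2.32·(-2.38) + 4.22·(-0.57) + (-2.88)·(-2.7) = (-5.5216) + (-2.4054) + 7.776 = -0.151.
|u| = √(2.32² + 4.22² + (-2.88)²) = √(5.3824 + 17.8084 + 8.2944) = √31.4852, |v| = √((-2.38)² + (-0.57)² + (-2.7)²) = √(5.6644 + 0.3249 + 7.29) = √13.2793.
cos θ = (u·v)/(|u||v|) = -0.151/(√31.4852·√13.2793) ≈ -0.007385
θ = arccos(-0.007385) ≈ 90.42°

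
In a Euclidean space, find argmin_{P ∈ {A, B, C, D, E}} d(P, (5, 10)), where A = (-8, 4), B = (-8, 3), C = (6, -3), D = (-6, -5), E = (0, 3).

Distances: d(A) ≈ 14.3178, d(B) ≈ 14.7648, d(C) ≈ 13.0384, d(D) ≈ 18.6011, d(E) ≈ 8.6023. Nearest: E = (0, 3) with distance 8.6023.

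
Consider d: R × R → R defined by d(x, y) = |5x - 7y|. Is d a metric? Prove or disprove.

No. d fails symmetry: d(7, 5) = |5·7 - 7·5| = |0| = 0, but d(5, 7) = |5·5 - 7·7| = |-24| = 24. Since 0 ≠ 24, d(x,y) ≠ d(y,x) in general.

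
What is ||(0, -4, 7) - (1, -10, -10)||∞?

max(|x_i - y_i|) = max(|0 - 1|, |-4 - (-10)|, |7 - (-10)|) = max(1, 6, 17) = 17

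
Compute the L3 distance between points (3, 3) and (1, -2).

(Σ|x_i - y_i|^3)^(1/3) = (|3 - 1|^3 + |3 - (-2)|^3)^(1/3)
= (2^3 + 5^3)^(1/3) = (8 + 125)^(1/3) = (133)^(1/3) ≈ 5.1045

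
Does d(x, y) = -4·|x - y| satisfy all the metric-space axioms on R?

No. With c = -4 < 0, d fails non-negativity: d(9, 11) = -4·|9 - 11| = -4·2 = -8 < 0.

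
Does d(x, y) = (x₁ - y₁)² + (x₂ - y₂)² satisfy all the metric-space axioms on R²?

No. The squared Euclidean distance fails the triangle inequality. Counterexample: x = (0, 0), y = (2, 2), z = (4, 4). d(x,z) = 4² + 4² = 32, but d(x,y) + d(y,z) = (2² + 2²) + (2² + 2²) = 8 + 8 = 16. Since 32 > 16, the triangle inequality is violated. (Note: √d, the ordinary Euclidean distance, IS a metric.)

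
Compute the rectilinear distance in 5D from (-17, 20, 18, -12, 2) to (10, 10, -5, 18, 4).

Σ|x_i - y_i| = |-17 - 10| + |20 - 10| + |18 - (-5)| + |-12 - 18| + |2 - 4| = 27 + 10 + 23 + 30 + 2 = 92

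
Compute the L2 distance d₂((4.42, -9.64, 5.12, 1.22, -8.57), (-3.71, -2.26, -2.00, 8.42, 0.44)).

√(Σ(x_i - y_i)²) = √((4.42 - (-3.71))² + (-9.64 - (-2.26))² + (5.12 - (-2))² + (1.22 - 8.42)² + (-8.57 - 0.44)²)
= √(8.13² + (-7.38)² + 7.12² + (-7.2)² + (-9.01)²) = √(66.0969 + 54.4644 + 50.6944 + 51.84 + 81.1801) = √304.2758 ≈ 17.4435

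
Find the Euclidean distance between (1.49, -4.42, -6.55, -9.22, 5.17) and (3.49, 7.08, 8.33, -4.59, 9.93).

√(Σ(x_i - y_i)²) = √((1.49 - 3.49)² + (-4.42 - 7.08)² + (-6.55 - 8.33)² + (-9.22 - (-4.59))² + (5.17 - 9.93)²)
= √((-2)² + (-11.5)² + (-14.88)² + (-4.63)² + (-4.76)²) = √(4 + 132.25 + 221.4144 + 21.4369 + 22.6576) = √401.7589 ≈ 20.0439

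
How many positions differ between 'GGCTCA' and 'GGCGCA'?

Differing positions: 4. Hamming distance = 1.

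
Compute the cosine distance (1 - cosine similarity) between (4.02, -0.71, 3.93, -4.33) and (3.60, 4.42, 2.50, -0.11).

With u = (4.02, -0.71, 3.93, -4.33), v = (3.60, 4.42, 2.50, -0.11):
u·v = 4.02·3.6 + (-0.71)·4.42 + 3.93·2.5 + (-4.33)·(-0.11) = 14.472 + (-3.1382) + 9.825 + 0.4763 = 21.6351.
|u| = √(4.02² + (-0.71)² + 3.93² + (-4.33)²) = √(16.1604 + 0.5041 + 15.4449 + 18.7489) = √50.8583, |v| = √(3.6² + 4.42² + 2.5² + (-0.11)²) = √(12.96 + 19.5364 + 6.25 + 0.0121) = √38.7585.
cos θ = (u·v)/(|u||v|) = 21.6351/(√50.8583·√38.7585) ≈ 0.4873
Cosine distance = 1 - cos θ ≈ 1 - 0.4873 = 0.5127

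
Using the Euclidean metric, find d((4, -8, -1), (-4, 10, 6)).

√(Σ(x_i - y_i)²) = √((4 - (-4))² + (-8 - 10)² + (-1 - 6)²)
= √(8² + (-18)² + (-7)²) = √(64 + 324 + 49) = √437 ≈ 20.9045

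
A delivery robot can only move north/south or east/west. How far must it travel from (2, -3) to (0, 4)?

Σ|x_i - y_i| = |2 - 0| + |-3 - 4| = 2 + 7 = 9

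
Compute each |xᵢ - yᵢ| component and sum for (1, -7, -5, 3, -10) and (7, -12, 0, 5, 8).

Σ|x_i - y_i| = |1 - 7| + |-7 - (-12)| + |-5 - 0| + |3 - 5| + |-10 - 8| = 6 + 5 + 5 + 2 + 18 = 36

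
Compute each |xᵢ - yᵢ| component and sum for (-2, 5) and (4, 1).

Σ|x_i - y_i| = |-2 - 4| + |5 - 1| = 6 + 4 = 10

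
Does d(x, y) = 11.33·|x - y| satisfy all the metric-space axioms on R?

Yes. Since |x - y| is a metric on R and 11.33 > 0, the positive scalar multiple 11.33·|x - y| is also a metric: scaling by a positive constant preserves non-negativity, identity (d=0 ⟺ |x-y|=0 ⟺ x=y), symmetry, and the triangle inequality.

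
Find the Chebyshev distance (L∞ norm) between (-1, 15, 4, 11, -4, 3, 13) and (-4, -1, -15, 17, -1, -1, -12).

max(|x_i - y_i|) = max(|-1 - (-4)|, |15 - (-1)|, |4 - (-15)|, |11 - 17|, |-4 - (-1)|, |3 - (-1)|, |13 - (-12)|) = max(3, 16, 19, 6, 3, 4, 25) = 25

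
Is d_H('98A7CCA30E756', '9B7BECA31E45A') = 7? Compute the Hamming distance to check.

Differing positions: 2, 3, 4, 5, 9, 11, 13. Hamming distance = 7, so the claim is true.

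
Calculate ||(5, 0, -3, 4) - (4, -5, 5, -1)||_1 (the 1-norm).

Σ|x_i - y_i| = |5 - 4| + |0 - (-5)| + |-3 - 5| + |4 - (-1)| = 1 + 5 + 8 + 5 = 19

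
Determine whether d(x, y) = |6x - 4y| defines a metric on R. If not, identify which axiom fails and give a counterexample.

No. d fails symmetry: d(1, 8) = |6·1 - 4·8| = |-26| = 26, but d(8, 1) = |6·8 - 4·1| = |44| = 44. Since 26 ≠ 44, d(x,y) ≠ d(y,x) in general.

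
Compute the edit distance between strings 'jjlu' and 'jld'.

Let D[i][j] be the edit distance between the first i characters of 'jjlu' and the first j characters of 'jld', with D[i][0] = i, D[0][j] = j, and D[i][j] = D[i-1][j-1] if the characters match, else 1 + min(D[i-1][j], D[i][j-1], D[i-1][j-1]). Filling the table (rows: prefixes of 'jjlu', columns: prefixes of 'jld'):
     ε  j  l  d
  ε  0  1  2  3
  j  1  0  1  2
  j  2  1  1  2
  l  3  2  1  2
  u  4  3  2  2
The bottom-right entry gives D[4][3] = 2, so no sequence of fewer than 2 edits works. Backtracking through the table gives one optimal edit sequence (2 edits):
  jjlu → jlu (del j @1)
  jlu → jld (sub u→d @3)
Edit distance = 2.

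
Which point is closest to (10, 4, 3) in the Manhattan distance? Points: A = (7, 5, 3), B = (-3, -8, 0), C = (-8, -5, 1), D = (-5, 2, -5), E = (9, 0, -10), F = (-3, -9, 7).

Distances: d(A) = 4, d(B) = 28, d(C) = 29, d(D) = 25, d(E) = 18, d(F) = 30. Nearest: A = (7, 5, 3) with distance 4.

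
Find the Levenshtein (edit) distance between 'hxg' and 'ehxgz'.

Let D[i][j] be the edit distance between the first i characters of 'hxg' and the first j characters of 'ehxgz', with D[i][0] = i, D[0][j] = j, and D[i][j] = D[i-1][j-1] if the characters match, else 1 + min(D[i-1][j], D[i][j-1], D[i-1][j-1]). Filling the table (rows: prefixes of 'hxg', columns: prefixes of 'ehxgz'):
     ε  e  h  x  g  z
  ε  0  1  2  3  4  5
  h  1  1  1  2  3  4
  x  2  2  2  1  2  3
  g  3  3  3  2  1  2
The bottom-right entry gives D[3][5] = 2, so no sequence of fewer than 2 edits works. Backtracking through the table gives one optimal edit sequence (2 edits):
  hxg → ehxg (ins e @1)
  ehxg → ehxgz (ins z @5)
Edit distance = 2.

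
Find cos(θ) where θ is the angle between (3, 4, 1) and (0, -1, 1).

With u = (3, 4, 1), v = (0, -1, 1):
u·v = 3·0 + 4·(-1) + 1·1 = 0 + (-4) + 1 = -3.
|u| = √(3² + 4² + 1²) = √26, |v| = √(0² + (-1)² + 1²) = √2, so |u||v| = √(26·2) = √52.
cos θ = (u·v)/(|u||v|) = -3/√52 ≈ -0.416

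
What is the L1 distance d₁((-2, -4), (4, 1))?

Σ|x_i - y_i| = |-2 - 4| + |-4 - 1| = 6 + 5 = 11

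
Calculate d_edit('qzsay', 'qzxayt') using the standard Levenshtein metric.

Let D[i][j] be the edit distance between the first i characters of 'qzsay' and the first j characters of 'qzxayt', with D[i][0] = i, D[0][j] = j, and D[i][j] = D[i-1][j-1] if the characters match, else 1 + min(D[i-1][j], D[i][j-1], D[i-1][j-1]). Filling the table (rows: prefixes of 'qzsay', columns: prefixes of 'qzxayt'):
     ε  q  z  x  a  y  t
  ε  0  1  2  3  4  5  6
  q  1  0  1  2  3  4  5
  z  2  1  0  1  2  3  4
  s  3  2  1  1  2  3  4
  a  4  3  2  2  1  2  3
  y  5  4  3  3  2  1  2
The bottom-right entry gives D[5][6] = 2, so no sequence of fewer than 2 edits works. Backtracking through the table gives one optimal edit sequence (2 edits):
  qzsay → qzxay (sub s→x @3)
  qzxay → qzxayt (ins t @6)
Edit distance = 2.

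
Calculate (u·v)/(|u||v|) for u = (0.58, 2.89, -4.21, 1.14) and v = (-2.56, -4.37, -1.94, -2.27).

With u = (0.58, 2.89, -4.21, 1.14), v = (-2.56, -4.37, -1.94, -2.27):
u·v = 0.58·(-2.56) + 2.89·(-4.37) + (-4.21)·(-1.94) + 1.14·(-2.27) = (-1.4848) + (-12.6293) + 8.1674 + (-2.5878) = -8.5345.
|u| = √(0.58² + 2.89² + (-4.21)² + 1.14²) = √(0.3364 + 8.3521 + 17.7241 + 1.2996) = √27.7122, |v| = √((-2.56)² + (-4.37)² + (-1.94)² + (-2.27)²) = √(6.5536 + 19.0969 + 3.7636 + 5.1529) = √34.567.
cos θ = (u·v)/(|u||v|) = -8.5345/(√27.7122·√34.567) ≈ -0.2757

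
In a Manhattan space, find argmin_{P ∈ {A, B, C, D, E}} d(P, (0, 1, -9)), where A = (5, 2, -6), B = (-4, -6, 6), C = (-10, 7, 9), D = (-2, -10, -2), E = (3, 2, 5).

Distances: d(A) = 9, d(B) = 26, d(C) = 34, d(D) = 20, d(E) = 18. Nearest: A = (5, 2, -6) with distance 9.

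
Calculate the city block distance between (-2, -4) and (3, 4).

Σ|x_i - y_i| = |-2 - 3| + |-4 - 4| = 5 + 8 = 13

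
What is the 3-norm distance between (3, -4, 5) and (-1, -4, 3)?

(Σ|x_i - y_i|^3)^(1/3) = (|3 - (-1)|^3 + |-4 - (-4)|^3 + |5 - 3|^3)^(1/3)
= (4^3 + 0^3 + 2^3)^(1/3) = (64 + 0 + 8)^(1/3) = (72)^(1/3) ≈ 4.1602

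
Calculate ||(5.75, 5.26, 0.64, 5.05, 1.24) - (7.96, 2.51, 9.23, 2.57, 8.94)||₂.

√(Σ(x_i - y_i)²) = √((5.75 - 7.96)² + (5.26 - 2.51)² + (0.64 - 9.23)² + (5.05 - 2.57)² + (1.24 - 8.94)²)
= √((-2.21)² + 2.75² + (-8.59)² + 2.48² + (-7.7)²) = √(4.8841 + 7.5625 + 73.7881 + 6.1504 + 59.29) = √151.6751 ≈ 12.3156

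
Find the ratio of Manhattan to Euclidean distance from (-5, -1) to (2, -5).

L1 = |-5 - 2| + |-1 - (-5)| = 7 + 4 = 11
L2 = √(7² + 4²) = √65 ≈ 8.0623
L1 ≥ L2 always (equality iff movement is along one axis); L1 > L2 here.
Ratio L1/L2 = 11/√65 ≈ 1.3644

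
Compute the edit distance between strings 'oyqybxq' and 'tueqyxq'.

Let D[i][j] be the edit distance between the first i characters of 'oyqybxq' and the first j characters of 'tueqyxq', with D[i][0] = i, D[0][j] = j, and D[i][j] = D[i-1][j-1] if the characters match, else 1 + min(D[i-1][j], D[i][j-1], D[i-1][j-1]). Filling the table (rows: prefixes of 'oyqybxq', columns: prefixes of 'tueqyxq'):
     ε  t  u  e  q  y  x  q
  ε  0  1  2  3  4  5  6  7
  o  1  1  2  3  4  5  6  7
  y  2  2  2  3  4  4  5  6
  q  3  3  3  3  3  4  5  5
  y  4  4  4  4  4  3  4  5
  b  5  5  5  5  5  4  4  5
  x  6  6  6  6  6  5  4  5
  q  7  7  7  7  6  6  5  4
The bottom-right entry gives D[7][7] = 4, so no sequence of fewer than 4 edits works. Backtracking through the table gives one optimal edit sequence (4 edits):
  oyqybxq → toyqybxq (ins t @1)
  toyqybxq → tuyqybxq (sub o→u @2)
  tuyqybxq → tueqybxq (sub y→e @3)
  tueqybxq → tueqyxq (del b @6)
Edit distance = 4.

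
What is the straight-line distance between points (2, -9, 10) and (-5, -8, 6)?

√(Σ(x_i - y_i)²) = √((2 - (-5))² + (-9 - (-8))² + (10 - 6)²)
= √(7² + (-1)² + 4²) = √(49 + 1 + 16) = √66 ≈ 8.124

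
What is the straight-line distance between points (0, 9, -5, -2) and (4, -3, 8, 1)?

√(Σ(x_i - y_i)²) = √((0 - 4)² + (9 - (-3))² + (-5 - 8)² + (-2 - 1)²)
= √((-4)² + 12² + (-13)² + (-3)²) = √(16 + 144 + 169 + 9) = √338 ≈ 18.3848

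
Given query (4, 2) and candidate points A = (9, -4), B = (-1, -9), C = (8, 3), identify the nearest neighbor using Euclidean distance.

Distances: d(A) ≈ 7.8102, d(B) ≈ 12.083, d(C) ≈ 4.1231. Nearest: C = (8, 3) with distance 4.1231.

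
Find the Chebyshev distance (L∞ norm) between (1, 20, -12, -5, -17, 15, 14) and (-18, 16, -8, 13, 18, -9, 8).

max(|x_i - y_i|) = max(|1 - (-18)|, |20 - 16|, |-12 - (-8)|, |-5 - 13|, |-17 - 18|, |15 - (-9)|, |14 - 8|) = max(19, 4, 4, 18, 35, 24, 6) = 35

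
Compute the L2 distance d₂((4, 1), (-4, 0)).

√(Σ(x_i - y_i)²) = √((4 - (-4))² + (1 - 0)²)
= √(8² + 1²) = √(64 + 1) = √65 ≈ 8.0623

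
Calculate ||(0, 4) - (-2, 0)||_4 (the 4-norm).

(Σ|x_i - y_i|^4)^(1/4) = (|0 - (-2)|^4 + |4 - 0|^4)^(1/4)
= (2^4 + 4^4)^(1/4) = (16 + 256)^(1/4) = (272)^(1/4) ≈ 4.0611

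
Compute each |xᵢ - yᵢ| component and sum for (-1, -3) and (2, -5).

Σ|x_i - y_i| = |-1 - 2| + |-3 - (-5)| = 3 + 2 = 5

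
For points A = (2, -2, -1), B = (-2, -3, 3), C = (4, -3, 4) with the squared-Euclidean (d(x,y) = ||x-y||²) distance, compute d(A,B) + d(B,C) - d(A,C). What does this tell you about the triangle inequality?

d(A,B) = 4² + 1² + 4² = 33, d(B,C) = 6² + 0² + 1² = 37, d(A,C) = 2² + 1² + 5² = 30.
d(A,B) + d(B,C) - d(A,C) = 33 + 37 - 30 = 70 - 30 = 40. This is ≥ 0, so the triangle inequality holds for these points.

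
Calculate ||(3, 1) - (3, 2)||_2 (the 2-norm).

(Σ|x_i - y_i|^2)^(1/2) = (|3 - 3|^2 + |1 - 2|^2)^(1/2)
= (0^2 + 1^2)^(1/2) = (0 + 1)^(1/2) = (1)^(1/2) = 1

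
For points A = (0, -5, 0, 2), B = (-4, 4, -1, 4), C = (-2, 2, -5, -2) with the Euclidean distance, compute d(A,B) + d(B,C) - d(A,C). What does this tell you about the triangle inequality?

d(A,B) = √(4² + 9² + 1² + 2²) = √102 ≈ 10.0995, d(B,C) = √(2² + 2² + 4² + 6²) = √60 ≈ 7.746, d(A,C) = √(2² + 7² + 5² + 4²) = √94 ≈ 9.6954.
d(A,B) + d(B,C) - d(A,C) = 10.0995 + 7.746 - 9.6954 = 17.8455 - 9.6954 = 8.1501 (to 4 decimal places). This is ≥ 0, so the triangle inequality holds for these points.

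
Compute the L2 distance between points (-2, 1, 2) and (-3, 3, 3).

(Σ|x_i - y_i|^2)^(1/2) = (|-2 - (-3)|^2 + |1 - 3|^2 + |2 - 3|^2)^(1/2)
= (1^2 + 2^2 + 1^2)^(1/2) = (1 + 4 + 1)^(1/2) = (6)^(1/2) ≈ 2.4495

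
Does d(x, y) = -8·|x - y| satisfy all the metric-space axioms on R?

No. With c = -8 < 0, d fails non-negativity: d(8, 13) = -8·|8 - 13| = -8·5 = -40 < 0.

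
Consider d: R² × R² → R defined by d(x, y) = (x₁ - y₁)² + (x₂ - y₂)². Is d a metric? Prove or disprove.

No. The squared Euclidean distance fails the triangle inequality. Counterexample: x = (0, 0), y = (3, 5), z = (6, 10). d(x,z) = 6² + 10² = 136, but d(x,y) + d(y,z) = (3² + 5²) + (3² + 5²) = 34 + 34 = 68. Since 136 > 68, the triangle inequality is violated. (Note: √d, the ordinary Euclidean distance, IS a metric.)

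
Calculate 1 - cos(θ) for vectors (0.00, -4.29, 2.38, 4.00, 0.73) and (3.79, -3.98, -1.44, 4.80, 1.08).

With u = (0.00, -4.29, 2.38, 4.00, 0.73), v = (3.79, -3.98, -1.44, 4.80, 1.08):
u·v = 0·3.79 + (-4.29)·(-3.98) + 2.38·(-1.44) + 4·4.8 + 0.73·1.08 = 0 + 17.0742 + (-3.4272) + 19.2 + 0.7884 = 33.6354.
|u| = √(0² + (-4.29)² + 2.38² + 4² + 0.73²) = √(0 + 18.4041 + 5.6644 + 16 + 0.5329) = √40.6014, |v| = √(3.79² + (-3.98)² + (-1.44)² + 4.8² + 1.08²) = √(14.3641 + 15.8404 + 2.0736 + 23.04 + 1.1664) = √56.4845.
cos θ = (u·v)/(|u||v|) = 33.6354/(√40.6014·√56.4845) ≈ 0.7024
Cosine distance = 1 - cos θ ≈ 1 - 0.7024 = 0.2976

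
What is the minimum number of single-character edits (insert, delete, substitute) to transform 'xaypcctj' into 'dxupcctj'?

Let D[i][j] be the edit distance between the first i characters of 'xaypcctj' and the first j characters of 'dxupcctj', with D[i][0] = i, D[0][j] = j, and D[i][j] = D[i-1][j-1] if the characters match, else 1 + min(D[i-1][j], D[i][j-1], D[i-1][j-1]). Filling the table (rows: prefixes of 'xaypcctj', columns: prefixes of 'dxupcctj'):
     ε  d  x  u  p  c  c  t  j
  ε  0  1  2  3  4  5  6  7  8
  x  1  1  1  2  3  4  5  6  7
  a  2  2  2  2  3  4  5  6  7
  y  3  3  3  3  3  4  5  6  7
  p  4  4  4  4  3  4  5  6  7
  c  5  5  5  5  4  3  4  5  6
  c  6  6  6  6  5  4  3  4  5
  t  7  7  7  7  6  5  4  3  4
  j  8  8  8  8  7  6  5  4  3
The bottom-right entry gives D[8][8] = 3, so no sequence of fewer than 3 edits works. Backtracking through the table gives one optimal edit sequence (3 edits):
  xaypcctj → daypcctj (sub x→d @1)
  daypcctj → dxypcctj (sub a→x @2)
  dxypcctj → dxupcctj (sub y→u @3)
Edit distance = 3.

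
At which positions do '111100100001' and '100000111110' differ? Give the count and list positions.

Differing positions: 2, 3, 4, 8, 9, 10, 11, 12. Hamming distance = 8.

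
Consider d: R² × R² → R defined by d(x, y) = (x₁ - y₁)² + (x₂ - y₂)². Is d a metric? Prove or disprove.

No. The squared Euclidean distance fails the triangle inequality. Counterexample: x = (0, 0), y = (1, 1), z = (2, 2). d(x,z) = 2² + 2² = 8, but d(x,y) + d(y,z) = (1² + 1²) + (1² + 1²) = 2 + 2 = 4. Since 8 > 4, the triangle inequality is violated. (Note: √d, the ordinary Euclidean distance, IS a metric.)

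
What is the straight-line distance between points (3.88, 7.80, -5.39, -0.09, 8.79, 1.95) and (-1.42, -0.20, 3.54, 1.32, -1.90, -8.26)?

√(Σ(x_i - y_i)²) = √((3.88 - (-1.42))² + (7.8 - (-0.2))² + (-5.39 - 3.54)² + (-0.09 - 1.32)² + (8.79 - (-1.9))² + (1.95 - (-8.26))²)
= √(5.3² + 8² + (-8.93)² + (-1.41)² + 10.69² + 10.21²) = √(28.09 + 64 + 79.7449 + 1.9881 + 114.2761 + 104.2441) = √392.3432 ≈ 19.8077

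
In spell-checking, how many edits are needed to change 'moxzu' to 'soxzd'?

Let D[i][j] be the edit distance between the first i characters of 'moxzu' and the first j characters of 'soxzd', with D[i][0] = i, D[0][j] = j, and D[i][j] = D[i-1][j-1] if the characters match, else 1 + min(D[i-1][j], D[i][j-1], D[i-1][j-1]). Filling the table (rows: prefixes of 'moxzu', columns: prefixes of 'soxzd'):
     ε  s  o  x  z  d
  ε  0  1  2  3  4  5
  m  1  1  2  3  4  5
  o  2  2  1  2  3  4
  x  3  3  2  1  2  3
  z  4  4  3  2  1  2
  u  5  5  4  3  2  2
The bottom-right entry gives D[5][5] = 2, so no sequence of fewer than 2 edits works. Backtracking through the table gives one optimal edit sequence (2 edits):
  moxzu → soxzu (sub m→s @1)
  soxzu → soxzd (sub u→d @5)
Edit distance = 2.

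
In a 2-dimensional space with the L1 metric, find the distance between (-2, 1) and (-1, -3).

Σ|x_i - y_i| = |-2 - (-1)| + |1 - (-3)| = 1 + 4 = 5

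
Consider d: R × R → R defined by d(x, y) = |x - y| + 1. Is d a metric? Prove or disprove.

No. d fails identity of indiscernibles (specifically d(x,x) = 0): d(5, 5) = |5 - 5| + 1 = 0 + 1 = 1 ≠ 0.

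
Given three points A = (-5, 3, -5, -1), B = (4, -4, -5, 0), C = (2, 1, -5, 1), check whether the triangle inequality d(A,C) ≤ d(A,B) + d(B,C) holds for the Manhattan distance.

d(A,B) = 9 + 7 + 0 + 1 = 17, d(B,C) = 2 + 5 + 0 + 1 = 8, d(A,C) = 7 + 2 + 0 + 2 = 11.
d(A,C) = 11 ≤ 17 + 8 = 25. Triangle inequality is satisfied.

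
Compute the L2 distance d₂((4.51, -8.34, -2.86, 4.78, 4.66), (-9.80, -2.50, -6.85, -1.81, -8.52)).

√(Σ(x_i - y_i)²) = √((4.51 - (-9.8))² + (-8.34 - (-2.5))² + (-2.86 - (-6.85))² + (4.78 - (-1.81))² + (4.66 - (-8.52))²)
= √(14.31² + (-5.84)² + 3.99² + 6.59² + 13.18²) = √(204.7761 + 34.1056 + 15.9201 + 43.4281 + 173.7124) = √471.9423 ≈ 21.7242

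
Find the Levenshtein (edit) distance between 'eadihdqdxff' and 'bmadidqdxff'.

Let D[i][j] be the edit distance between the first i characters of 'eadihdqdxff' and the first j characters of 'bmadidqdxff', with D[i][0] = i, D[0][j] = j, and D[i][j] = D[i-1][j-1] if the characters match, else 1 + min(D[i-1][j], D[i][j-1], D[i-1][j-1]). Filling the table (rows: prefixes of 'eadihdqdxff', columns: prefixes of 'bmadidqdxff'):
     ε  b  m  a  d  i  d  q  d  x  f  f
  ε  0  1  2  3  4  5  6  7  8  9 10 11
  e  1  1  2  3  4  5  6  7  8  9 10 11
  a  2  2  2  2  3  4  5  6  7  8  9 10
  d  3  3  3  3  2  3  4  5  6  7  8  9
  i  4  4  4  4  3  2  3  4  5  6  7  8
  h  5  5  5  5  4  3  3  4  5  6  7  8
  d  6  6  6  6  5  4  3  4  4  5  6  7
  q  7  7  7  7  6  5  4  3  4  5  6  7
  d  8  8  8  8  7  6  5  4  3  4  5  6
  x  9  9  9  9  8  7  6  5  4  3  4  5
  f 10 10 10 10  9  8  7  6  5  4  3  4
  f 11 11 11 11 10  9  8  7  6  5  4  3
The bottom-right entry gives D[11][11] = 3, so no sequence of fewer than 3 edits works. Backtracking through the table gives one optimal edit sequence (3 edits):
  eadihdqdxff → beadihdqdxff (ins b @1)
  beadihdqdxff → bmadihdqdxff (sub e→m @2)
  bmadihdqdxff → bmadidqdxff (del h @6)
Edit distance = 3.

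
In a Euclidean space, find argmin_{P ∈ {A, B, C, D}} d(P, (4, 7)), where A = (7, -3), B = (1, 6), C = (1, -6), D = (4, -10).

Distances: d(A) ≈ 10.4403, d(B) ≈ 3.1623, d(C) ≈ 13.3417, d(D) = 17. Nearest: B = (1, 6) with distance 3.1623.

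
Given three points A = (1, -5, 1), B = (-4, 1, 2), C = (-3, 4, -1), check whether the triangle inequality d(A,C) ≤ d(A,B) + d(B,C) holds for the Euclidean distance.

d(A,B) = √(5² + 6² + 1²) = √62 ≈ 7.874, d(B,C) = √(1² + 3² + 3²) = √19 ≈ 4.3589, d(A,C) = √(4² + 9² + 2²) = √101 ≈ 10.0499.
d(A,C) ≈ 10.0499 ≤ 7.874 + 4.3589 = 12.2329. Triangle inequality is satisfied.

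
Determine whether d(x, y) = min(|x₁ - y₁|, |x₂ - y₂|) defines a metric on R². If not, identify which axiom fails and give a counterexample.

No. d fails identity of indiscernibles: take x = (-3, 0) and y = (-3, 9). Then d(x,y) = min(|-3 - (-3)|, |0 - 9|) = min(0, 9) = 0, yet x ≠ y.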